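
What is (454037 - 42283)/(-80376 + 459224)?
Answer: 205877/189424 ≈ 1.0869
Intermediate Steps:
(454037 - 42283)/(-80376 + 459224) = 411754/378848 = 411754*(1/378848) = 205877/189424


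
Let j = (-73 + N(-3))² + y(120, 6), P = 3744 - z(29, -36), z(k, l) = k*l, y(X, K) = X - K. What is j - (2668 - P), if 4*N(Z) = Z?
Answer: 122769/16 ≈ 7673.1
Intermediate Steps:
N(Z) = Z/4
P = 4788 (P = 3744 - 29*(-36) = 3744 - 1*(-1044) = 3744 + 1044 = 4788)
j = 88849/16 (j = (-73 + (¼)*(-3))² + (120 - 1*6) = (-73 - ¾)² + (120 - 6) = (-295/4)² + 114 = 87025/16 + 114 = 88849/16 ≈ 5553.1)
j - (2668 - P) = 88849/16 - (2668 - 1*4788) = 88849/16 - (2668 - 4788) = 88849/16 - 1*(-2120) = 88849/16 + 2120 = 122769/16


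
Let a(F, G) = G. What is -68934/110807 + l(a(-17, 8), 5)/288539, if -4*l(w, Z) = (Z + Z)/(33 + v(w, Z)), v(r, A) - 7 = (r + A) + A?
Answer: -2307257655451/3708768352868 ≈ -0.62211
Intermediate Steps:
v(r, A) = 7 + r + 2*A (v(r, A) = 7 + ((r + A) + A) = 7 + ((A + r) + A) = 7 + (r + 2*A) = 7 + r + 2*A)
l(w, Z) = -Z/(2*(40 + w + 2*Z)) (l(w, Z) = -(Z + Z)/(4*(33 + (7 + w + 2*Z))) = -2*Z/(4*(40 + w + 2*Z)) = -Z/(2*(40 + w + 2*Z)))
-68934/110807 + l(a(-17, 8), 5)/288539 = -68934/110807 - 1*5/(80 + 2*8 + 4*5)/288539 = -68934*1/110807 - 1*5/(80 + 16 + 20)*(1/288539) = -68934/110807 - 1*5/116*(1/288539) = -68934/110807 - 1*5*1/116*(1/288539) = -68934/110807 - 5/116*1/288539 = -68934/110807 - 5/33470524 = -2307257655451/3708768352868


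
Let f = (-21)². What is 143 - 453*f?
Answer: -199630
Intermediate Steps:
f = 441
143 - 453*f = 143 - 453*441 = 143 - 199773 = -199630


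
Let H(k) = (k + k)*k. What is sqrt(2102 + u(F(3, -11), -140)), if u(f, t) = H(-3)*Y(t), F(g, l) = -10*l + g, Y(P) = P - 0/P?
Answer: I*sqrt(418) ≈ 20.445*I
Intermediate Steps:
Y(P) = P (Y(P) = P - 1*0 = P + 0 = P)
F(g, l) = g - 10*l
H(k) = 2*k**2 (H(k) = (2*k)*k = 2*k**2)
u(f, t) = 18*t (u(f, t) = (2*(-3)**2)*t = (2*9)*t = 18*t)
sqrt(2102 + u(F(3, -11), -140)) = sqrt(2102 + 18*(-140)) = sqrt(2102 - 2520) = sqrt(-418) = I*sqrt(418)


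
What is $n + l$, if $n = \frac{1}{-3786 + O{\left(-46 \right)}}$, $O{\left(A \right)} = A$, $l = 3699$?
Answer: $\frac{14174567}{3832} \approx 3699.0$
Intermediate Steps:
$n = - \frac{1}{3832}$ ($n = \frac{1}{-3786 - 46} = \frac{1}{-3832} = - \frac{1}{3832} \approx -0.00026096$)
$n + l = - \frac{1}{3832} + 3699 = \frac{14174567}{3832}$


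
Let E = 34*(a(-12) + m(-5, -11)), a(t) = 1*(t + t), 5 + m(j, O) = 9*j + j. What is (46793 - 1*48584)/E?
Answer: 1791/2686 ≈ 0.66679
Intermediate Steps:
m(j, O) = -5 + 10*j (m(j, O) = -5 + (9*j + j) = -5 + 10*j)
a(t) = 2*t (a(t) = 1*(2*t) = 2*t)
E = -2686 (E = 34*(2*(-12) + (-5 + 10*(-5))) = 34*(-24 + (-5 - 50)) = 34*(-24 - 55) = 34*(-79) = -2686)
(46793 - 1*48584)/E = (46793 - 1*48584)/(-2686) = (46793 - 48584)*(-1/2686) = -1791*(-1/2686) = 1791/2686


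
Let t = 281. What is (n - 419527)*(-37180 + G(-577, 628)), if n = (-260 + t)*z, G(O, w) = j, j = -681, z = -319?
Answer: 16137342586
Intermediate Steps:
G(O, w) = -681
n = -6699 (n = (-260 + 281)*(-319) = 21*(-319) = -6699)
(n - 419527)*(-37180 + G(-577, 628)) = (-6699 - 419527)*(-37180 - 681) = -426226*(-37861) = 16137342586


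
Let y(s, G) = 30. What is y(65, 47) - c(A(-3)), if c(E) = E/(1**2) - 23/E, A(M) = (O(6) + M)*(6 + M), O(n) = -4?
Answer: 1048/21 ≈ 49.905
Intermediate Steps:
A(M) = (-4 + M)*(6 + M)
c(E) = E - 23/E (c(E) = E/1 - 23/E = E*1 - 23/E = E - 23/E)
y(65, 47) - c(A(-3)) = 30 - ((-24 + (-3)**2 + 2*(-3)) - 23/(-24 + (-3)**2 + 2*(-3))) = 30 - ((-24 + 9 - 6) - 23/(-24 + 9 - 6)) = 30 - (-21 - 23/(-21)) = 30 - (-21 - 23*(-1/21)) = 30 - (-21 + 23/21) = 30 - 1*(-418/21) = 30 + 418/21 = 1048/21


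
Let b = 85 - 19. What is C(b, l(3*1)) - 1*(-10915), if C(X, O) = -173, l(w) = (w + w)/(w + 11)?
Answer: 10742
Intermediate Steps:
b = 66
l(w) = 2*w/(11 + w) (l(w) = (2*w)/(11 + w) = 2*w/(11 + w))
C(b, l(3*1)) - 1*(-10915) = -173 - 1*(-10915) = -173 + 10915 = 10742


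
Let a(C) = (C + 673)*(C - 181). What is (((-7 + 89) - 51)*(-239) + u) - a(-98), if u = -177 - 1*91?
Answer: 152748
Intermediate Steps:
u = -268 (u = -177 - 91 = -268)
a(C) = (-181 + C)*(673 + C) (a(C) = (673 + C)*(-181 + C) = (-181 + C)*(673 + C))
(((-7 + 89) - 51)*(-239) + u) - a(-98) = (((-7 + 89) - 51)*(-239) - 268) - (-121813 + (-98)**2 + 492*(-98)) = ((82 - 51)*(-239) - 268) - (-121813 + 9604 - 48216) = (31*(-239) - 268) - 1*(-160425) = (-7409 - 268) + 160425 = -7677 + 160425 = 152748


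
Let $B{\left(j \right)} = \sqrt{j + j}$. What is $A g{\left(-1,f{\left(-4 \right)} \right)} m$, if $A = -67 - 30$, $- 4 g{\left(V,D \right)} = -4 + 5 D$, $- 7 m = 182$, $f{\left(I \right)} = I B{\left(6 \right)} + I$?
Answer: $15132 + 25220 \sqrt{3} \approx 58814.0$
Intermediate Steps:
$B{\left(j \right)} = \sqrt{2} \sqrt{j}$ ($B{\left(j \right)} = \sqrt{2 j} = \sqrt{2} \sqrt{j}$)
$f{\left(I \right)} = I + 2 I \sqrt{3}$ ($f{\left(I \right)} = I \sqrt{2} \sqrt{6} + I = I 2 \sqrt{3} + I = 2 I \sqrt{3} + I = I + 2 I \sqrt{3}$)
$m = -26$ ($m = \left(- \frac{1}{7}\right) 182 = -26$)
$g{\left(V,D \right)} = 1 - \frac{5 D}{4}$ ($g{\left(V,D \right)} = - \frac{-4 + 5 D}{4} = 1 - \frac{5 D}{4}$)
$A = -97$
$A g{\left(-1,f{\left(-4 \right)} \right)} m = - 97 \left(1 - \frac{5 \left(- 4 \left(1 + 2 \sqrt{3}\right)\right)}{4}\right) \left(-26\right) = - 97 \left(1 - \frac{5 \left(-4 - 8 \sqrt{3}\right)}{4}\right) \left(-26\right) = - 97 \left(1 + \left(5 + 10 \sqrt{3}\right)\right) \left(-26\right) = - 97 \left(6 + 10 \sqrt{3}\right) \left(-26\right) = \left(-582 - 970 \sqrt{3}\right) \left(-26\right) = 15132 + 25220 \sqrt{3}$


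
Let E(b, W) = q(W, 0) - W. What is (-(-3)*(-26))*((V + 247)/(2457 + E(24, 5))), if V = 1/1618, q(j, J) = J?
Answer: -15586233/1983668 ≈ -7.8573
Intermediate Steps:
E(b, W) = -W (E(b, W) = 0 - W = -W)
V = 1/1618 ≈ 0.00061805
(-(-3)*(-26))*((V + 247)/(2457 + E(24, 5))) = (-(-3)*(-26))*((1/1618 + 247)/(2457 - 1*5)) = (-1*78)*(399647/(1618*(2457 - 5))) = -15586233/(809*2452) = -78*399647/3967336 = -15586233/1983668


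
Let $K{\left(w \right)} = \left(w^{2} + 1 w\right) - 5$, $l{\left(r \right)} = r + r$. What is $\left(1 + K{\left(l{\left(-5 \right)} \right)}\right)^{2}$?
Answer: $7396$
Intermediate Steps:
$l{\left(r \right)} = 2 r$
$K{\left(w \right)} = -5 + w + w^{2}$ ($K{\left(w \right)} = \left(w^{2} + w\right) - 5 = \left(w + w^{2}\right) - 5 = -5 + w + w^{2}$)
$\left(1 + K{\left(l{\left(-5 \right)} \right)}\right)^{2} = \left(1 + \left(-5 + 2 \left(-5\right) + \left(2 \left(-5\right)\right)^{2}\right)\right)^{2} = \left(1 - \left(15 - 100\right)\right)^{2} = \left(1 - -85\right)^{2} = \left(1 + 85\right)^{2} = 86^{2} = 7396$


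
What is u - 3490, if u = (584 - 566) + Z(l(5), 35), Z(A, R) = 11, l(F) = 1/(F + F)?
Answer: -3461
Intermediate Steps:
l(F) = 1/(2*F)
u = 29 (u = (584 - 566) + 11 = 18 + 11 = 29)
u - 3490 = 29 - 3490 = -3461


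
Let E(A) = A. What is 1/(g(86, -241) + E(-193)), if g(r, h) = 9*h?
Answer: -1/2362 ≈ -0.00042337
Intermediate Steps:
1/(g(86, -241) + E(-193)) = 1/(9*(-241) - 193) = 1/(-2169 - 193) = 1/(-2362) = -1/2362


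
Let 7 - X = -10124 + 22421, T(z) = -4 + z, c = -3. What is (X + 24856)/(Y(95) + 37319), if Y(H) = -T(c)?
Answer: 6283/18663 ≈ 0.33666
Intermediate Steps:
X = -12290 (X = 7 - (-10124 + 22421) = 7 - 1*12297 = 7 - 12297 = -12290)
Y(H) = 7 (Y(H) = -(-4 - 3) = -1*(-7) = 7)
(X + 24856)/(Y(95) + 37319) = (-12290 + 24856)/(7 + 37319) = 12566/37326 = 12566*(1/37326) = 6283/18663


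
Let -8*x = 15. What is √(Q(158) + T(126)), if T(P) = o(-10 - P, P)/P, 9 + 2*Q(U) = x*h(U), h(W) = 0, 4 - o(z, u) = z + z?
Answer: I*√4074/42 ≈ 1.5197*I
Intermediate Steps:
o(z, u) = 4 - 2*z (o(z, u) = 4 - (z + z) = 4 - 2*z)
x = -15/8 (x = -⅛*15 = -15/8 ≈ -1.8750)
Q(U) = -9/2 (Q(U) = -9/2 + (-15/8*0)/2 = -9/2 + (½)*0 = -9/2 + 0 = -9/2)
T(P) = (24 + 2*P)/P (T(P) = (4 - 2*(-10 - P))/P = (4 + (20 + 2*P))/P = (24 + 2*P)/P)
√(Q(158) + T(126)) = √(-9/2 + (2 + 24/126)) = √(-9/2 + (2 + 24*(1/126))) = √(-9/2 + (2 + 4/21)) = √(-9/2 + 46/21) = √(-97/42) = I*√4074/42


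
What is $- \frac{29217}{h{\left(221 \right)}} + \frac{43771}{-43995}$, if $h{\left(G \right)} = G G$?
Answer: $- \frac{489031618}{306965685} \approx -1.5931$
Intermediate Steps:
$h{\left(G \right)} = G^{2}$
$- \frac{29217}{h{\left(221 \right)}} + \frac{43771}{-43995} = - \frac{29217}{221^{2}} + \frac{43771}{-43995} = - \frac{29217}{48841} + 43771 \left(- \frac{1}{43995}\right) = \left(-29217\right) \frac{1}{48841} - \frac{6253}{6285} = - \frac{29217}{48841} - \frac{6253}{6285} = - \frac{489031618}{306965685}$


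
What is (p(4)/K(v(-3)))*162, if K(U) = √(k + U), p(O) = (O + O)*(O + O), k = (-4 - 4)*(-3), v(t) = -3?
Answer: 3456*√21/7 ≈ 2262.5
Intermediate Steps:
k = 24 (k = -8*(-3) = 24)
p(O) = 4*O² (p(O) = (2*O)*(2*O) = 4*O²)
K(U) = √(24 + U)
(p(4)/K(v(-3)))*162 = ((4*4²)/(√(24 - 3)))*162 = ((4*16)/(√21))*162 = (64*(√21/21))*162 = (64*√21/21)*162 = 3456*√21/7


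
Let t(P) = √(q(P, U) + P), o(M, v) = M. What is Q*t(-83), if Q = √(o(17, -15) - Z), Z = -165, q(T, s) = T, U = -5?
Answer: 2*I*√7553 ≈ 173.82*I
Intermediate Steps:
t(P) = √2*√P (t(P) = √(P + P) = √(2*P) = √2*√P)
Q = √182 (Q = √(17 - 1*(-165)) = √(17 + 165) = √182 ≈ 13.491)
Q*t(-83) = √182*(√2*√(-83)) = √182*(√2*(I*√83)) = √182*(I*√166) = 2*I*√7553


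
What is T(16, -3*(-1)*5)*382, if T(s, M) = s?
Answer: 6112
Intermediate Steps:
T(16, -3*(-1)*5)*382 = 16*382 = 6112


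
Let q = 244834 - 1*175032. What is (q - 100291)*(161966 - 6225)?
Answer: -4748387349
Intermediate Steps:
q = 69802 (q = 244834 - 175032 = 69802)
(q - 100291)*(161966 - 6225) = (69802 - 100291)*(161966 - 6225) = -30489*155741 = -4748387349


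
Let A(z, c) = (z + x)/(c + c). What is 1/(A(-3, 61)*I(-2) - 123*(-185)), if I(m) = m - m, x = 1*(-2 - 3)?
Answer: 1/22755 ≈ 4.3946e-5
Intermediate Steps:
x = -5 (x = 1*(-5) = -5)
A(z, c) = (-5 + z)/(2*c) (A(z, c) = (z - 5)/(c + c) = (-5 + z)/((2*c)) = (-5 + z)*(1/(2*c)) = (-5 + z)/(2*c))
I(m) = 0
1/(A(-3, 61)*I(-2) - 123*(-185)) = 1/(((½)*(-5 - 3)/61)*0 - 123*(-185)) = 1/(((½)*(1/61)*(-8))*0 + 22755) = 1/(-4/61*0 + 22755) = 1/(0 + 22755) = 1/22755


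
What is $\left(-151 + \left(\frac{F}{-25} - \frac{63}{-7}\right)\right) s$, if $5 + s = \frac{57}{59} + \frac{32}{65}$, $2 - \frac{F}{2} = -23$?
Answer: $\frac{1955808}{3835} \approx 509.99$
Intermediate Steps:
$F = 50$ ($F = 4 - -46 = 4 + 46 = 50$)
$s = - \frac{13582}{3835}$ ($s = -5 + \left(\frac{57}{59} + \frac{32}{65}\right) = -5 + \frac{5593}{3835} = - \frac{13582}{3835} \approx -3.5416$)
$\left(-151 + \left(\frac{F}{-25} - \frac{63}{-7}\right)\right) s = \left(-151 + \left(\frac{50}{-25} - \frac{63}{-7}\right)\right) \left(- \frac{13582}{3835}\right) = \left(-151 + \left(50 \left(- \frac{1}{25}\right) - -9\right)\right) \left(- \frac{13582}{3835}\right) = \left(-151 + \left(-2 + 9\right)\right) \left(- \frac{13582}{3835}\right) = \left(-151 + 7\right) \left(- \frac{13582}{3835}\right) = \left(-144\right) \left(- \frac{13582}{3835}\right) = \frac{1955808}{3835}$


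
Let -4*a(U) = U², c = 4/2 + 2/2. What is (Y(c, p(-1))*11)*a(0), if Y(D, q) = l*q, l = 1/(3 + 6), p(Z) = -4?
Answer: 0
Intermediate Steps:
l = ⅑ (l = 1/9 = ⅑ ≈ 0.11111)
c = 3 (c = 4*(½) + 2*(½) = 2 + 1 = 3)
Y(D, q) = q/9
a(U) = -U²/4
(Y(c, p(-1))*11)*a(0) = (((⅑)*(-4))*11)*(-¼*0²) = (-4/9*11)*(-¼*0) = -44/9*0 = 0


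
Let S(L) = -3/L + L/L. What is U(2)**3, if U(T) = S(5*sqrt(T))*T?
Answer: 308/25 - 954*sqrt(2)/125 ≈ 1.5267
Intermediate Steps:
S(L) = 1 - 3/L (S(L) = -3/L + 1 = 1 - 3/L)
U(T) = sqrt(T)*(-3 + 5*sqrt(T))/5 (U(T) = ((-3 + 5*sqrt(T))/((5*sqrt(T))))*T = ((1/(5*sqrt(T)))*(-3 + 5*sqrt(T)))*T = ((-3 + 5*sqrt(T))/(5*sqrt(T)))*T = sqrt(T)*(-3 + 5*sqrt(T))/5)
U(2)**3 = (2 - 3*sqrt(2)/5)**3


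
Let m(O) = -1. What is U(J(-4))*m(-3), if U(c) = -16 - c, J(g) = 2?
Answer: 18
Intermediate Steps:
U(J(-4))*m(-3) = (-16 - 1*2)*(-1) = (-16 - 2)*(-1) = -18*(-1) = 18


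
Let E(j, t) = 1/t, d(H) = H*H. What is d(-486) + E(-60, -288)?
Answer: 68024447/288 ≈ 2.3620e+5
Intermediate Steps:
d(H) = H²
d(-486) + E(-60, -288) = (-486)² + 1/(-288) = 236196 - 1/288 = 68024447/288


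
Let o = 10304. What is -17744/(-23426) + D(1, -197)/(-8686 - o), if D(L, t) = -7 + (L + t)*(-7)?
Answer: 10166069/14828658 ≈ 0.68557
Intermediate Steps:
D(L, t) = -7 - 7*L - 7*t (D(L, t) = -7 + (-7*L - 7*t) = -7 - 7*L - 7*t)
-17744/(-23426) + D(1, -197)/(-8686 - o) = -17744/(-23426) + (-7 - 7*1 - 7*(-197))/(-8686 - 1*10304) = -17744*(-1/23426) + (-7 - 7 + 1379)/(-8686 - 10304) = 8872/11713 + 1365/(-18990) = 8872/11713 + 1365*(-1/18990) = 8872/11713 - 91/1266 = 10166069/14828658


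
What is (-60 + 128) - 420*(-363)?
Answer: 152528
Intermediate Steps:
(-60 + 128) - 420*(-363) = 68 + 152460 = 152528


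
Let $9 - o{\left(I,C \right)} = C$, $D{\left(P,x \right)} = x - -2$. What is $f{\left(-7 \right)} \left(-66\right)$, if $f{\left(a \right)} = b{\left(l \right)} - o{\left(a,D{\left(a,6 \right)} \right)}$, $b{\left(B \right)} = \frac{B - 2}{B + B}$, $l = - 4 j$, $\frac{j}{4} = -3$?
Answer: $\frac{275}{8} \approx 34.375$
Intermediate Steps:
$j = -12$ ($j = 4 \left(-3\right) = -12$)
$D{\left(P,x \right)} = 2 + x$ ($D{\left(P,x \right)} = x + 2 = 2 + x$)
$o{\left(I,C \right)} = 9 - C$
$l = 48$ ($l = \left(-4\right) \left(-12\right) = 48$)
$b{\left(B \right)} = \frac{-2 + B}{2 B}$
$f{\left(a \right)} = - \frac{25}{48}$ ($f{\left(a \right)} = \frac{-2 + 48}{2 \cdot 48} - \left(9 - \left(2 + 6\right)\right) = \frac{1}{2} \cdot \frac{1}{48} \cdot 46 - \left(9 - 8\right) = \frac{23}{48} - \left(9 - 8\right) = \frac{23}{48} - 1 = - \frac{25}{48}$)
$f{\left(-7 \right)} \left(-66\right) = \left(- \frac{25}{48}\right) \left(-66\right) = \frac{275}{8}$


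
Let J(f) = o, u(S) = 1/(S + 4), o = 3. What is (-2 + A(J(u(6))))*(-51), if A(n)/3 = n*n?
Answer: -1275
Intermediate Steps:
u(S) = 1/(4 + S)
J(f) = 3
A(n) = 3*n² (A(n) = 3*(n*n) = 3*n²)
(-2 + A(J(u(6))))*(-51) = (-2 + 3*3²)*(-51) = (-2 + 3*9)*(-51) = (-2 + 27)*(-51) = 25*(-51) = -1275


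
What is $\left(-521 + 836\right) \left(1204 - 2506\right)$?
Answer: $-410130$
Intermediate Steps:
$\left(-521 + 836\right) \left(1204 - 2506\right) = 315 \left(1204 - 2506\right) = 315 \left(-1302\right) = -410130$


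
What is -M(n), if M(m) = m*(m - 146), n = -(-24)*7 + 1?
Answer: -3887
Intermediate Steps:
n = 169 (n = -8*(-21) + 1 = 168 + 1 = 169)
M(m) = m*(-146 + m)
-M(n) = -169*(-146 + 169) = -169*23 = -1*3887 = -3887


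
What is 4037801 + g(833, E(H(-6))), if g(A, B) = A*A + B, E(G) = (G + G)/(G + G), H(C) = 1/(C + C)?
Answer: 4731691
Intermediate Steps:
H(C) = 1/(2*C)
E(G) = 1 (E(G) = (2*G)/((2*G)) = (2*G)*(1/(2*G)) = 1)
g(A, B) = B + A² (g(A, B) = A² + B = B + A²)
4037801 + g(833, E(H(-6))) = 4037801 + (1 + 833²) = 4037801 + (1 + 693889) = 4037801 + 693890 = 4731691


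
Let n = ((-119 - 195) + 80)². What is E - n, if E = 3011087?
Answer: 2956331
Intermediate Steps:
n = 54756 (n = (-314 + 80)² = (-234)² = 54756)
E - n = 3011087 - 1*54756 = 3011087 - 54756 = 2956331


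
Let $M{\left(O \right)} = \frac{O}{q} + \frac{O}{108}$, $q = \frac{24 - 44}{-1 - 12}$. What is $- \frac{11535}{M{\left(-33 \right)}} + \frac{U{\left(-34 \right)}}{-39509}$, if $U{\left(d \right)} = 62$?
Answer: $\frac{20508073477}{38679311} \approx 530.21$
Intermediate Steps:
$q = \frac{20}{13}$ ($q = - \frac{20}{-1 + \left(-22 + 10\right)} = - \frac{20}{-1 - 12} = - \frac{20}{-13} = \left(-20\right) \left(- \frac{1}{13}\right) = \frac{20}{13} \approx 1.5385$)
$M{\left(O \right)} = \frac{89 O}{135}$ ($M{\left(O \right)} = \frac{O}{\frac{20}{13}} + \frac{O}{108} = O \frac{13}{20} + O \frac{1}{108} = \frac{13 O}{20} + \frac{O}{108} = \frac{89 O}{135}$)
$- \frac{11535}{M{\left(-33 \right)}} + \frac{U{\left(-34 \right)}}{-39509} = - \frac{11535}{\frac{89}{135} \left(-33\right)} + \frac{62}{-39509} = - \frac{11535}{- \frac{979}{45}} + 62 \left(- \frac{1}{39509}\right) = \left(-11535\right) \left(- \frac{45}{979}\right) - \frac{62}{39509} = \frac{519075}{979} - \frac{62}{39509} = \frac{20508073477}{38679311}$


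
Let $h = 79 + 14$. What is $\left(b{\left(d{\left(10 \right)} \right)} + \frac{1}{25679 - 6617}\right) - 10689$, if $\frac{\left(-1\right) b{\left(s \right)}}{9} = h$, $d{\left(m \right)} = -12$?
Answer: $- \frac{219708611}{19062} \approx -11526.0$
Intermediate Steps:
$h = 93$
$b{\left(s \right)} = -837$ ($b{\left(s \right)} = \left(-9\right) 93 = -837$)
$\left(b{\left(d{\left(10 \right)} \right)} + \frac{1}{25679 - 6617}\right) - 10689 = \left(-837 + \frac{1}{25679 - 6617}\right) - 10689 = \left(-837 + \frac{1}{19062}\right) - 10689 = - \frac{15954893}{19062} - 10689 = - \frac{219708611}{19062}$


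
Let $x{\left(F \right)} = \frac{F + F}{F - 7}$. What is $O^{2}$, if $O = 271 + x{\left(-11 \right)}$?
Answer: $\frac{6002500}{81} \approx 74105.0$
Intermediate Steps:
$x{\left(F \right)} = \frac{2 F}{-7 + F}$
$O = \frac{2450}{9}$ ($O = 271 + 2 \left(-11\right) \frac{1}{-7 - 11} = 271 + 2 \left(-11\right) \frac{1}{-18} = 271 + 2 \left(-11\right) \left(- \frac{1}{18}\right) = 271 + \frac{11}{9} = \frac{2450}{9} \approx 272.22$)
$O^{2} = \left(\frac{2450}{9}\right)^{2} = \frac{6002500}{81}$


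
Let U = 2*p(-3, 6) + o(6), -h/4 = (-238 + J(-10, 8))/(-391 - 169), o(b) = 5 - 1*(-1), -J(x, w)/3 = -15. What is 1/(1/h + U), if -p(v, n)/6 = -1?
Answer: 193/3334 ≈ 0.057888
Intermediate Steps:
p(v, n) = 6 (p(v, n) = -6*(-1) = 6)
J(x, w) = 45 (J(x, w) = -3*(-15) = 45)
o(b) = 6 (o(b) = 5 + 1 = 6)
h = -193/140 (h = -4*(-238 + 45)/(-391 - 169) = -(-772)/(-560) = -(-772)*(-1)/560 = -4*193/560 = -193/140 ≈ -1.3786)
U = 18 (U = 2*6 + 6 = 12 + 6 = 18)
1/(1/h + U) = 1/(1/(-193/140) + 18) = 1/(-140/193 + 18) = 1/(3334/193) = 193/3334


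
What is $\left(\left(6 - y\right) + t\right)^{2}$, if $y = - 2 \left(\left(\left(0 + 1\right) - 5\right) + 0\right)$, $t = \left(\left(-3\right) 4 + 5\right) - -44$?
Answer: $1225$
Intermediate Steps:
$t = 37$ ($t = \left(-12 + 5\right) + 44 = -7 + 44 = 37$)
$y = 8$ ($y = - 2 \left(\left(1 - 5\right) + 0\right) = - 2 \left(-4 + 0\right) = \left(-2\right) \left(-4\right) = 8$)
$\left(\left(6 - y\right) + t\right)^{2} = \left(\left(6 - 8\right) + 37\right)^{2} = \left(-2 + 37\right)^{2} = 35^{2} = 1225$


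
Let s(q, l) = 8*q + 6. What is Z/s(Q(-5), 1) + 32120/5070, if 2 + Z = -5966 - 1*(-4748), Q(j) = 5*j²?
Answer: 1306366/255021 ≈ 5.1226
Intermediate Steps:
Z = -1220 (Z = -2 + (-5966 - 1*(-4748)) = -2 + (-5966 + 4748) = -2 - 1218 = -1220)
s(q, l) = 6 + 8*q
Z/s(Q(-5), 1) + 32120/5070 = -1220/(6 + 8*(5*(-5)²)) + 32120/5070 = -1220/(6 + 8*(5*25)) + 32120*(1/5070) = -1220/(6 + 8*125) + 3212/507 = -1220/(6 + 1000) + 3212/507 = -1220/1006 + 3212/507 = -1220*1/1006 + 3212/507 = -610/503 + 3212/507 = 1306366/255021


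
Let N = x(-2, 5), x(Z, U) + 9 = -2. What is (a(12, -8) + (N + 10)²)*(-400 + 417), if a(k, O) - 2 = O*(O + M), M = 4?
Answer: 595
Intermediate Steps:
x(Z, U) = -11 (x(Z, U) = -9 - 2 = -11)
a(k, O) = 2 + O*(4 + O) (a(k, O) = 2 + O*(O + 4) = 2 + O*(4 + O))
N = -11
(a(12, -8) + (N + 10)²)*(-400 + 417) = ((2 + (-8)² + 4*(-8)) + (-11 + 10)²)*(-400 + 417) = ((2 + 64 - 32) + (-1)²)*17 = (34 + 1)*17 = 35*17 = 595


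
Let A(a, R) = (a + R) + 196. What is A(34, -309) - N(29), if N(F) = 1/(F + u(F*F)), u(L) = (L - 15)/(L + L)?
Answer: -1960199/24802 ≈ -79.034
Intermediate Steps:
A(a, R) = 196 + R + a (A(a, R) = (R + a) + 196 = 196 + R + a)
u(L) = (-15 + L)/(2*L) (u(L) = (-15 + L)/((2*L)) = (-15 + L)*(1/(2*L)) = (-15 + L)/(2*L))
N(F) = 1/(F + (-15 + F**2)/(2*F**2)) (N(F) = 1/(F + (-15 + F*F)/(2*((F*F)))) = 1/(F + (-15 + F**2)/(2*(F**2))) = 1/(F + (-15 + F**2)/(2*F**2)))
A(34, -309) - N(29) = (196 - 309 + 34) - 2*29**2/(-15 + 29**2 + 2*29**3) = -79 - 2*841/(-15 + 841 + 2*24389) = -79 - 2*841/(-15 + 841 + 48778) = -79 - 2*841/49604 = -79 - 1*841/24802 = -79 - 841/24802 = -1960199/24802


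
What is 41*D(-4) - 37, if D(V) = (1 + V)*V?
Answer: 455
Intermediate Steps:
D(V) = V*(1 + V)
41*D(-4) - 37 = 41*(-4*(1 - 4)) - 37 = 41*(-4*(-3)) - 37 = 41*12 - 37 = 492 - 37 = 455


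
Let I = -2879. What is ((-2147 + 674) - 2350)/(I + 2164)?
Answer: 3823/715 ≈ 5.3469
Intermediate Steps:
((-2147 + 674) - 2350)/(I + 2164) = ((-2147 + 674) - 2350)/(-2879 + 2164) = (-1473 - 2350)/(-715) = -3823*(-1/715) = 3823/715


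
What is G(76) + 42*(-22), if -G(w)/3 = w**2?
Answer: -18252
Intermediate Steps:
G(w) = -3*w**2
G(76) + 42*(-22) = -3*76**2 + 42*(-22) = -3*5776 - 924 = -17328 - 924 = -18252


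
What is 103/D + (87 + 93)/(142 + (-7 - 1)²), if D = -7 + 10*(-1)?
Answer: -9079/1751 ≈ -5.1850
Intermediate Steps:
D = -17 (D = -7 - 10 = -17)
103/D + (87 + 93)/(142 + (-7 - 1)²) = 103/(-17) + (87 + 93)/(142 + (-7 - 1)²) = 103*(-1/17) + 180/(142 + (-8)²) = -103/17 + 180/(142 + 64) = -103/17 + 180/206 = -103/17 + 180*(1/206) = -103/17 + 90/103 = -9079/1751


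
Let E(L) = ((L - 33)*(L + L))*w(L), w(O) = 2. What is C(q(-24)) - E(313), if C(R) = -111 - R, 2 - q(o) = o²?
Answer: -350097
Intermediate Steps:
q(o) = 2 - o²
E(L) = 4*L*(-33 + L) (E(L) = ((L - 33)*(L + L))*2 = ((-33 + L)*(2*L))*2 = (2*L*(-33 + L))*2 = 4*L*(-33 + L))
C(q(-24)) - E(313) = (-111 - (2 - 1*(-24)²)) - 4*313*(-33 + 313) = (-111 - (2 - 1*576)) - 4*313*280 = (-111 - (2 - 576)) - 1*350560 = (-111 - 1*(-574)) - 350560 = (-111 + 574) - 350560 = 463 - 350560 = -350097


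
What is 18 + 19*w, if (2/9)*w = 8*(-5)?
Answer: -3402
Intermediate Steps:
w = -180 (w = 9*(8*(-5))/2 = (9/2)*(-40) = -180)
18 + 19*w = 18 + 19*(-180) = 18 - 3420 = -3402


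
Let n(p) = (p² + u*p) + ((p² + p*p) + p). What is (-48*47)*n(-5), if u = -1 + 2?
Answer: -146640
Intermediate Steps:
u = 1
n(p) = 2*p + 3*p² (n(p) = (p² + 1*p) + ((p² + p*p) + p) = (p² + p) + ((p² + p²) + p) = (p + p²) + (2*p² + p) = (p + p²) + (p + 2*p²) = 2*p + 3*p²)
(-48*47)*n(-5) = (-48*47)*(-5*(2 + 3*(-5))) = -(-11280)*(2 - 15) = -(-11280)*(-13) = -2256*65 = -146640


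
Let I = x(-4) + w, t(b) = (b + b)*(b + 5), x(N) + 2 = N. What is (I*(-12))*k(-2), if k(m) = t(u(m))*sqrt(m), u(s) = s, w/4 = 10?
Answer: 4896*I*sqrt(2) ≈ 6924.0*I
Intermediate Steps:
w = 40 (w = 4*10 = 40)
x(N) = -2 + N
t(b) = 2*b*(5 + b) (t(b) = (2*b)*(5 + b) = 2*b*(5 + b))
k(m) = 2*m**(3/2)*(5 + m) (k(m) = (2*m*(5 + m))*sqrt(m) = 2*m**(3/2)*(5 + m))
I = 34 (I = (-2 - 4) + 40 = -6 + 40 = 34)
(I*(-12))*k(-2) = (34*(-12))*(2*(-2)**(3/2)*(5 - 2)) = -816*(-2*I*sqrt(2))*3 = -(-4896)*I*sqrt(2) = 4896*I*sqrt(2)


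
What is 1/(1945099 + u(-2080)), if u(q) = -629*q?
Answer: 1/3253419 ≈ 3.0737e-7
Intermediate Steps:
1/(1945099 + u(-2080)) = 1/(1945099 - 629*(-2080)) = 1/(1945099 + 1308320) = 1/3253419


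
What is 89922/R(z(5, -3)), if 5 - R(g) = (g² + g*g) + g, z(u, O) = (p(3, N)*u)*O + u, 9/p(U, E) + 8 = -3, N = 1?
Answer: -10880562/73685 ≈ -147.66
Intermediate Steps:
p(U, E) = -9/11 (p(U, E) = 9/(-8 - 3) = 9/(-11) = 9*(-1/11) = -9/11)
z(u, O) = u - 9*O*u/11 (z(u, O) = (-9*u/11)*O + u = -9*O*u/11 + u = u - 9*O*u/11)
R(g) = 5 - g - 2*g² (R(g) = 5 - ((g² + g*g) + g) = 5 - ((g² + g²) + g) = 5 - (2*g² + g) = 5 - (g + 2*g²) = 5 + (-g - 2*g²) = 5 - g - 2*g²)
89922/R(z(5, -3)) = 89922/(5 - 5*(11 - 9*(-3))/11 - 2*25*(11 - 9*(-3))²/121) = 89922/(5 - 5*(11 + 27)/11 - 2*25*(11 + 27)²/121) = 89922/(5 - 5*38/11 - 2*((1/11)*5*38)²) = 89922/(5 - 1*190/11 - 2*(190/11)²) = 89922/(5 - 190/11 - 2*36100/121) = 89922/(5 - 190/11 - 72200/121) = 89922/(-73685/121) = 89922*(-121/73685) = -10880562/73685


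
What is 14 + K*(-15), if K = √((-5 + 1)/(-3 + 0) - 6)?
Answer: 14 - 5*I*√42 ≈ 14.0 - 32.404*I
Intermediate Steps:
K = I*√42/3 (K = √(-4/(-3) - 6) = √(-4*(-⅓) - 6) = √(4/3 - 6) = √(-14/3) = I*√42/3 ≈ 2.1602*I)
14 + K*(-15) = 14 + (I*√42/3)*(-15) = 14 - 5*I*√42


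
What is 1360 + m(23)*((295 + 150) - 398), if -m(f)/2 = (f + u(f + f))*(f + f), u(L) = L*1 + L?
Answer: -495900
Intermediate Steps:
u(L) = 2*L (u(L) = L + L = 2*L)
m(f) = -20*f**2 (m(f) = -2*(f + 2*(f + f))*(f + f) = -2*(f + 2*(2*f))*2*f = -2*(f + 4*f)*2*f = -2*5*f*2*f = -20*f**2)
1360 + m(23)*((295 + 150) - 398) = 1360 + (-20*23**2)*((295 + 150) - 398) = 1360 + (-20*529)*(445 - 398) = 1360 - 10580*47 = 1360 - 497260 = -495900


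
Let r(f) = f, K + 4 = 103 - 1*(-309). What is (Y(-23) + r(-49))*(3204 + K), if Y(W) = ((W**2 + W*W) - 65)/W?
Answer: -7657440/23 ≈ -3.3293e+5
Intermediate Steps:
K = 408 (K = -4 + (103 - 1*(-309)) = -4 + (103 + 309) = -4 + 412 = 408)
Y(W) = (-65 + 2*W**2)/W (Y(W) = ((W**2 + W**2) - 65)/W = (2*W**2 - 65)/W = (-65 + 2*W**2)/W)
(Y(-23) + r(-49))*(3204 + K) = ((-65/(-23) + 2*(-23)) - 49)*(3204 + 408) = ((-65*(-1/23) - 46) - 49)*3612 = ((65/23 - 46) - 49)*3612 = (-993/23 - 49)*3612 = -2120/23*3612 = -7657440/23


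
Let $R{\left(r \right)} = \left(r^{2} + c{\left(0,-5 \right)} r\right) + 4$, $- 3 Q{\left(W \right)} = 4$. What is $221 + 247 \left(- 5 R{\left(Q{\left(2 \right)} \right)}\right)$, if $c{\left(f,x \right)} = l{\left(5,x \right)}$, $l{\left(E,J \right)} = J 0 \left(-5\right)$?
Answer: $- \frac{62231}{9} \approx -6914.6$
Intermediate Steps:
$l{\left(E,J \right)} = 0$ ($l{\left(E,J \right)} = 0 \left(-5\right) = 0$)
$Q{\left(W \right)} = - \frac{4}{3}$ ($Q{\left(W \right)} = \left(- \frac{1}{3}\right) 4 = - \frac{4}{3}$)
$c{\left(f,x \right)} = 0$
$R{\left(r \right)} = 4 + r^{2}$ ($R{\left(r \right)} = \left(r^{2} + 0 r\right) + 4 = \left(r^{2} + 0\right) + 4 = r^{2} + 4 = 4 + r^{2}$)
$221 + 247 \left(- 5 R{\left(Q{\left(2 \right)} \right)}\right) = 221 + 247 \left(- 5 \left(4 + \left(- \frac{4}{3}\right)^{2}\right)\right) = 221 + 247 \left(- 5 \left(4 + \frac{16}{9}\right)\right) = 221 + 247 \left(\left(-5\right) \frac{52}{9}\right) = 221 + 247 \left(- \frac{260}{9}\right) = 221 - \frac{64220}{9} = - \frac{62231}{9}$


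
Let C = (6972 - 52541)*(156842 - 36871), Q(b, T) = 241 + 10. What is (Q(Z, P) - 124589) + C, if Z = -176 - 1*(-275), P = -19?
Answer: -5467082837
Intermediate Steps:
Z = 99 (Z = -176 + 275 = 99)
Q(b, T) = 251
C = -5466958499 (C = -45569*119971 = -5466958499)
(Q(Z, P) - 124589) + C = (251 - 124589) - 5466958499 = -124338 - 5466958499 = -5467082837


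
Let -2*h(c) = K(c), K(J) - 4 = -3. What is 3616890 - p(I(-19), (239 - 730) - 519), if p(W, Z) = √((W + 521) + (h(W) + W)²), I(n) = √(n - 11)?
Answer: 3616890 - √1965/2 ≈ 3.6169e+6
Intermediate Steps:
K(J) = 1 (K(J) = 4 - 3 = 1)
h(c) = -½ (h(c) = -½*1 = -½)
I(n) = √(-11 + n)
p(W, Z) = √(521 + W + (-½ + W)²) (p(W, Z) = √((W + 521) + (-½ + W)²) = √((521 + W) + (-½ + W)²) = √(521 + W + (-½ + W)²))
3616890 - p(I(-19), (239 - 730) - 519) = 3616890 - √(2085 + 4*(√(-11 - 19))²)/2 = 3616890 - √(2085 + 4*(√(-30))²)/2 = 3616890 - √(2085 + 4*(I*√30)²)/2 = 3616890 - √(2085 + 4*(-30))/2 = 3616890 - √(2085 - 120)/2 = 3616890 - √1965/2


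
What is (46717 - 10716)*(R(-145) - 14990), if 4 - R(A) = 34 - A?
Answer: -545955165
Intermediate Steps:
R(A) = -30 + A (R(A) = 4 - (34 - A) = 4 + (-34 + A) = -30 + A)
(46717 - 10716)*(R(-145) - 14990) = (46717 - 10716)*((-30 - 145) - 14990) = 36001*(-175 - 14990) = 36001*(-15165) = -545955165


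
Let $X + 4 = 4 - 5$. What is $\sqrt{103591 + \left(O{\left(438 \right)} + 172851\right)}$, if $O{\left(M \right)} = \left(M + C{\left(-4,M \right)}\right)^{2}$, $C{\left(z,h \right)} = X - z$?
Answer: $7 \sqrt{9539} \approx 683.67$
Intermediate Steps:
$X = -5$ ($X = -4 + \left(4 - 5\right) = -4 - 1 = -5$)
$C{\left(z,h \right)} = -5 - z$
$O{\left(M \right)} = \left(-1 + M\right)^{2}$ ($O{\left(M \right)} = \left(M - 1\right)^{2} = \left(-1 + M\right)^{2}$)
$\sqrt{103591 + \left(O{\left(438 \right)} + 172851\right)} = \sqrt{103591 + \left(\left(-1 + 438\right)^{2} + 172851\right)} = \sqrt{103591 + \left(437^{2} + 172851\right)} = \sqrt{103591 + \left(190969 + 172851\right)} = \sqrt{103591 + 363820} = \sqrt{467411} = 7 \sqrt{9539}$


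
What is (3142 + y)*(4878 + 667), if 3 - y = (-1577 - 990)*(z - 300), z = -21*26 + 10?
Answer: -11882197515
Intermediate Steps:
z = -536 (z = -546 + 10 = -536)
y = -2146009 (y = 3 - (-1577 - 990)*(-536 - 300) = 3 - (-2567)*(-836) = 3 - 1*2146012 = 3 - 2146012 = -2146009)
(3142 + y)*(4878 + 667) = (3142 - 2146009)*(4878 + 667) = -2142867*5545 = -11882197515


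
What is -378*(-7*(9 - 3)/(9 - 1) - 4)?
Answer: 6993/2 ≈ 3496.5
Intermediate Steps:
-378*(-7*(9 - 3)/(9 - 1) - 4) = -378*(-42/8 - 4) = -378*(-7*3/4 - 4) = -378*(-21/4 - 4) = -378*(-37/4) = 6993/2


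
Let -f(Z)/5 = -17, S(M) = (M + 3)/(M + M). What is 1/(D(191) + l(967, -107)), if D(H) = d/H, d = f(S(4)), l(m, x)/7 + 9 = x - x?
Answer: -191/11948 ≈ -0.015986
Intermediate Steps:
S(M) = (3 + M)/(2*M) (S(M) = (3 + M)/((2*M)) = (3 + M)*(1/(2*M)) = (3 + M)/(2*M))
f(Z) = 85 (f(Z) = -5*(-17) = 85)
l(m, x) = -63 (l(m, x) = -63 + 7*(x - x) = -63 + 7*0 = -63 + 0 = -63)
d = 85
D(H) = 85/H
1/(D(191) + l(967, -107)) = 1/(85/191 - 63) = 1/(-11948/191) = -191/11948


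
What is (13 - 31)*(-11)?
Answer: 198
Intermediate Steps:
(13 - 31)*(-11) = -18*(-11) = 198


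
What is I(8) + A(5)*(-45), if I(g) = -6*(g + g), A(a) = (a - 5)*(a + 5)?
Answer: -96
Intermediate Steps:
A(a) = (-5 + a)*(5 + a)
I(g) = -12*g
I(8) + A(5)*(-45) = -12*8 + (-25 + 5**2)*(-45) = -96 + (-25 + 25)*(-45) = -96 + 0*(-45) = -96 + 0 = -96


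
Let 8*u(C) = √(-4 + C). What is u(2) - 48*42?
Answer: -2016 + I*√2/8 ≈ -2016.0 + 0.17678*I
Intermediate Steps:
u(C) = √(-4 + C)/8
u(2) - 48*42 = √(-4 + 2)/8 - 48*42 = √(-2)/8 - 2016 = (I*√2)/8 - 2016 = I*√2/8 - 2016 = -2016 + I*√2/8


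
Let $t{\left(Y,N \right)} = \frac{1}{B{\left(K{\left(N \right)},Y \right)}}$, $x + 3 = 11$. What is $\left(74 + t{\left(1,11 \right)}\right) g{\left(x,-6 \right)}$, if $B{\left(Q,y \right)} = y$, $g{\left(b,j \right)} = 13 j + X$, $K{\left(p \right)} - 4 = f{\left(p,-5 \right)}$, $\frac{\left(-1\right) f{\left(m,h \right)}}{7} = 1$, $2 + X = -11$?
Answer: $-6825$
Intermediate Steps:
$X = -13$ ($X = -2 - 11 = -13$)
$x = 8$ ($x = -3 + 11 = 8$)
$f{\left(m,h \right)} = -7$ ($f{\left(m,h \right)} = \left(-7\right) 1 = -7$)
$K{\left(p \right)} = -3$ ($K{\left(p \right)} = 4 - 7 = -3$)
$g{\left(b,j \right)} = -13 + 13 j$ ($g{\left(b,j \right)} = 13 j - 13 = -13 + 13 j$)
$t{\left(Y,N \right)} = \frac{1}{Y}$
$\left(74 + t{\left(1,11 \right)}\right) g{\left(x,-6 \right)} = \left(74 + 1^{-1}\right) \left(-13 + 13 \left(-6\right)\right) = \left(74 + 1\right) \left(-13 - 78\right) = 75 \left(-91\right) = -6825$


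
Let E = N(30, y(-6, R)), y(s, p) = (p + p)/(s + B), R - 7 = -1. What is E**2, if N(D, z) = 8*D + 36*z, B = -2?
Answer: 34596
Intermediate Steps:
R = 6 (R = 7 - 1 = 6)
y(s, p) = 2*p/(-2 + s) (y(s, p) = (p + p)/(s - 2) = (2*p)/(-2 + s) = 2*p/(-2 + s))
E = 186 (E = 8*30 + 36*(2*6/(-2 - 6)) = 240 + 36*(2*6/(-8)) = 240 + 36*(2*6*(-1/8)) = 240 + 36*(-3/2) = 240 - 54 = 186)
E**2 = 186**2 = 34596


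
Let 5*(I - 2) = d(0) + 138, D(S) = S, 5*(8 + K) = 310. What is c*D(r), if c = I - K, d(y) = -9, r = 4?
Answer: -524/5 ≈ -104.80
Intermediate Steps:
K = 54 (K = -8 + (1/5)*310 = -8 + 62 = 54)
I = 139/5 (I = 2 + (-9 + 138)/5 = 2 + (1/5)*129 = 2 + 129/5 = 139/5 ≈ 27.800)
c = -131/5 (c = 139/5 - 1*54 = 139/5 - 54 = -131/5 ≈ -26.200)
c*D(r) = -131/5*4 = -524/5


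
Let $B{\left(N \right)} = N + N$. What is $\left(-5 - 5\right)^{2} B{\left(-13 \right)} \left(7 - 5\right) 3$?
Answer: $-15600$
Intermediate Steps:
$B{\left(N \right)} = 2 N$
$\left(-5 - 5\right)^{2} B{\left(-13 \right)} \left(7 - 5\right) 3 = \left(-5 - 5\right)^{2} \cdot 2 \left(-13\right) \left(7 - 5\right) 3 = \left(-10\right)^{2} \left(-26\right) 2 \cdot 3 = 100 \left(-26\right) 6 = \left(-2600\right) 6 = -15600$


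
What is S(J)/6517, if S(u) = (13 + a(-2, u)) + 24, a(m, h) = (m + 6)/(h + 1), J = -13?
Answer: 110/19551 ≈ 0.0056263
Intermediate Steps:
a(m, h) = (6 + m)/(1 + h)
S(u) = 37 + 4/(1 + u) (S(u) = (13 + (6 - 2)/(1 + u)) + 24 = (13 + 4/(1 + u)) + 24 = 37 + 4/(1 + u))
S(J)/6517 = ((41 + 37*(-13))/(1 - 13))/6517 = ((41 - 481)/(-12))*(1/6517) = -1/12*(-440)*(1/6517) = (110/3)*(1/6517) = 110/19551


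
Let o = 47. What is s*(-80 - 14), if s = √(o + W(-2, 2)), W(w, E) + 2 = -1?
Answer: -188*√11 ≈ -623.53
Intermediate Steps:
W(w, E) = -3 (W(w, E) = -2 - 1 = -3)
s = 2*√11 (s = √(47 - 3) = √44 = 2*√11 ≈ 6.6332)
s*(-80 - 14) = (2*√11)*(-80 - 14) = (2*√11)*(-94) = -188*√11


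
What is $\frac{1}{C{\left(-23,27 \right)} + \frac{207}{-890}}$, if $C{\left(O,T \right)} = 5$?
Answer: $\frac{890}{4243} \approx 0.20976$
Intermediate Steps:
$\frac{1}{C{\left(-23,27 \right)} + \frac{207}{-890}} = \frac{1}{5 + \frac{207}{-890}} = \frac{1}{5 + 207 \left(- \frac{1}{890}\right)} = \frac{1}{5 - \frac{207}{890}} = \frac{1}{\frac{4243}{890}} = \frac{890}{4243}$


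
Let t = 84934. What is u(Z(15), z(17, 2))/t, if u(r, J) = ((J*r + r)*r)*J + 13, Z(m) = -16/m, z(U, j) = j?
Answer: 1487/6370050 ≈ 0.00023344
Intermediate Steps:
u(r, J) = 13 + J*r*(r + J*r) (u(r, J) = ((r + J*r)*r)*J + 13 = (r*(r + J*r))*J + 13 = J*r*(r + J*r) + 13 = 13 + J*r*(r + J*r))
u(Z(15), z(17, 2))/t = (13 + 2*(-16/15)² + 2²*(-16/15)²)/84934 = (13 + 2*(-16*1/15)² + 4*(-16*1/15)²)*(1/84934) = (13 + 2*(-16/15)² + 4*(-16/15)²)*(1/84934) = (13 + 2*(256/225) + 4*(256/225))*(1/84934) = (13 + 512/225 + 1024/225)*(1/84934) = (1487/75)*(1/84934) = 1487/6370050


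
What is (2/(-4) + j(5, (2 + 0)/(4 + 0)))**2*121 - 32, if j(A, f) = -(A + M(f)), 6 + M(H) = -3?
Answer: 5801/4 ≈ 1450.3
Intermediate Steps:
M(H) = -9 (M(H) = -6 - 3 = -9)
j(A, f) = 9 - A (j(A, f) = -(A - 9) = -(-9 + A) = 9 - A)
(2/(-4) + j(5, (2 + 0)/(4 + 0)))**2*121 - 32 = (2/(-4) + (9 - 1*5))**2*121 - 32 = (2*(-1/4) + (9 - 5))**2*121 - 32 = (-1/2 + 4)**2*121 - 32 = (7/2)**2*121 - 32 = (49/4)*121 - 32 = 5929/4 - 32 = 5801/4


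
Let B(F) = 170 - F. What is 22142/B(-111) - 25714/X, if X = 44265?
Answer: 74837692/956805 ≈ 78.216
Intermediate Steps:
22142/B(-111) - 25714/X = 22142/(170 - 1*(-111)) - 25714/44265 = 22142/(170 + 111) - 25714*1/44265 = 22142/281 - 1978/3405 = 74837692/956805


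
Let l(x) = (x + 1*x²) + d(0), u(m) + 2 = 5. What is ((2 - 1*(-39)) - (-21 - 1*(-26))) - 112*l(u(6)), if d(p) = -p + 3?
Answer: -1644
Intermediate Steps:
u(m) = 3 (u(m) = -2 + 5 = 3)
d(p) = 3 - p
l(x) = 3 + x + x² (l(x) = (x + 1*x²) + (3 - 1*0) = (x + x²) + (3 + 0) = (x + x²) + 3 = 3 + x + x²)
((2 - 1*(-39)) - (-21 - 1*(-26))) - 112*l(u(6)) = ((2 - 1*(-39)) - (-21 - 1*(-26))) - 112*(3 + 3 + 3²) = ((2 + 39) - (-21 + 26)) - 112*(3 + 3 + 9) = (41 - 1*5) - 112*15 = (41 - 5) - 1680 = 36 - 1680 = -1644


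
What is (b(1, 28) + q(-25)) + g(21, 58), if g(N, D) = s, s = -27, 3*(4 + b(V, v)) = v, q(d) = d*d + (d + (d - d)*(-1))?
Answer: 1735/3 ≈ 578.33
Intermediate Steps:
q(d) = d + d**2 (q(d) = d**2 + (d + 0*(-1)) = d**2 + (d + 0) = d**2 + d = d + d**2)
b(V, v) = -4 + v/3
g(N, D) = -27
(b(1, 28) + q(-25)) + g(21, 58) = ((-4 + (1/3)*28) - 25*(1 - 25)) - 27 = ((-4 + 28/3) - 25*(-24)) - 27 = (16/3 + 600) - 27 = 1816/3 - 27 = 1735/3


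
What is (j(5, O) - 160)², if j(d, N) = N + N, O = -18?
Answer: 38416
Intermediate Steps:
j(d, N) = 2*N
(j(5, O) - 160)² = (2*(-18) - 160)² = (-36 - 160)² = (-196)² = 38416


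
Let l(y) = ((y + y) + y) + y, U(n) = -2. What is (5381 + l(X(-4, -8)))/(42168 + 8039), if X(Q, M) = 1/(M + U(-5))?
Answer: 26903/251035 ≈ 0.10717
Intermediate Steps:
X(Q, M) = 1/(-2 + M) (X(Q, M) = 1/(M - 2) = 1/(-2 + M))
l(y) = 4*y (l(y) = (2*y + y) + y = 3*y + y = 4*y)
(5381 + l(X(-4, -8)))/(42168 + 8039) = (5381 + 4/(-2 - 8))/(42168 + 8039) = (5381 + 4/(-10))/50207 = (5381 + 4*(-⅒))*(1/50207) = (5381 - ⅖)*(1/50207) = (26903/5)*(1/50207) = 26903/251035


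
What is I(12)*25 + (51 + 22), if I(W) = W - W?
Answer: 73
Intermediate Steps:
I(W) = 0
I(12)*25 + (51 + 22) = 0*25 + (51 + 22) = 0 + 73 = 73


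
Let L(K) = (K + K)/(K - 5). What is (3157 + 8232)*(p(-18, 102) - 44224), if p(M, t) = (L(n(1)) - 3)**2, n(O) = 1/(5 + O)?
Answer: -423493849107/841 ≈ -5.0356e+8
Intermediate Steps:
L(K) = 2*K/(-5 + K) (L(K) = (2*K)/(-5 + K) = 2*K/(-5 + K))
p(M, t) = 7921/841 (p(M, t) = (2/((5 + 1)*(-5 + 1/(5 + 1))) - 3)**2 = (2/(6*(-5 + 1/6)) - 3)**2 = (2*(1/6)/(-5 + 1/6) - 3)**2 = (2*(1/6)/(-29/6) - 3)**2 = (2*(1/6)*(-6/29) - 3)**2 = (-2/29 - 3)**2 = (-89/29)**2 = 7921/841)
(3157 + 8232)*(p(-18, 102) - 44224) = (3157 + 8232)*(7921/841 - 44224) = 11389*(-37184463/841) = -423493849107/841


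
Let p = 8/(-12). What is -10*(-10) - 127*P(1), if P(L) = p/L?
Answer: 554/3 ≈ 184.67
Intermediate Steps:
p = -2/3 (p = 8*(-1/12) = -2/3 ≈ -0.66667)
P(L) = -2/(3*L)
-10*(-10) - 127*P(1) = -10*(-10) - (-254)/(3*1) = 100 - (-254)/3 = 100 - 127*(-2/3) = 100 + 254/3 = 554/3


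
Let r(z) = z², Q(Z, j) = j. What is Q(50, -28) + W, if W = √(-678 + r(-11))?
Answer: -28 + I*√557 ≈ -28.0 + 23.601*I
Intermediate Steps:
W = I*√557 (W = √(-678 + (-11)²) = √(-678 + 121) = √(-557) = I*√557 ≈ 23.601*I)
Q(50, -28) + W = -28 + I*√557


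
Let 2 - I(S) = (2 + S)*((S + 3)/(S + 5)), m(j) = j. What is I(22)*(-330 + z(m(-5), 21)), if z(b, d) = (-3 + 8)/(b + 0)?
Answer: 60242/9 ≈ 6693.6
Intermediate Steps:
I(S) = 2 - (2 + S)*(3 + S)/(5 + S) (I(S) = 2 - (2 + S)*(S + 3)/(S + 5) = 2 - (2 + S)*(3 + S)/(5 + S))
z(b, d) = 5/b
I(22)*(-330 + z(m(-5), 21)) = ((4 - 1*22**2 - 3*22)/(5 + 22))*(-330 + 5/(-5)) = ((4 - 1*484 - 66)/27)*(-330 + 5*(-1/5)) = ((4 - 484 - 66)/27)*(-330 - 1) = ((1/27)*(-546))*(-331) = -182/9*(-331) = 60242/9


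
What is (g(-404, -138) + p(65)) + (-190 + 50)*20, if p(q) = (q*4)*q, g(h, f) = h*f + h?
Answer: 69448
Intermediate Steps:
g(h, f) = h + f*h (g(h, f) = f*h + h = h + f*h)
p(q) = 4*q² (p(q) = (4*q)*q = 4*q²)
(g(-404, -138) + p(65)) + (-190 + 50)*20 = (-404*(1 - 138) + 4*65²) + (-190 + 50)*20 = (-404*(-137) + 4*4225) - 140*20 = (55348 + 16900) - 2800 = 72248 - 2800 = 69448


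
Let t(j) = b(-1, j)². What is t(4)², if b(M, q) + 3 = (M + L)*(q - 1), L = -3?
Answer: 50625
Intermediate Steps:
b(M, q) = -3 + (-1 + q)*(-3 + M) (b(M, q) = -3 + (M - 3)*(q - 1) = -3 + (-3 + M)*(-1 + q) = -3 + (-1 + q)*(-3 + M))
t(j) = (1 - 4*j)² (t(j) = (-1*(-1) - 3*j - j)² = (1 - 3*j - j)² = (1 - 4*j)²)
t(4)² = ((-1 + 4*4)²)² = ((-1 + 16)²)² = (15²)² = 225² = 50625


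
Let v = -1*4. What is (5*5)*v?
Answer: -100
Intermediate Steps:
v = -4
(5*5)*v = (5*5)*(-4) = 25*(-4) = -100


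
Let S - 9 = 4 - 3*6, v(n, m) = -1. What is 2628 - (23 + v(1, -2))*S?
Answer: 2738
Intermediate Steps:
S = -5 (S = 9 + (4 - 3*6) = 9 + (4 - 18) = 9 - 14 = -5)
2628 - (23 + v(1, -2))*S = 2628 - (23 - 1)*(-5) = 2628 - 22*(-5) = 2628 - 1*(-110) = 2628 + 110 = 2738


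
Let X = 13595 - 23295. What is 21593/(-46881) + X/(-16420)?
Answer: 5009432/38489301 ≈ 0.13015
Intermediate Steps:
X = -9700
21593/(-46881) + X/(-16420) = 21593/(-46881) - 9700/(-16420) = 21593*(-1/46881) - 9700*(-1/16420) = -21593/46881 + 485/821 = 5009432/38489301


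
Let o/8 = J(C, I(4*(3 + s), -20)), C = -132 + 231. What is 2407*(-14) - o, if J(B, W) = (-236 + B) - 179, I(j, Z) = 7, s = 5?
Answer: -31170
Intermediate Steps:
C = 99
J(B, W) = -415 + B
o = -2528 (o = 8*(-415 + 99) = 8*(-316) = -2528)
2407*(-14) - o = 2407*(-14) - 1*(-2528) = -33698 + 2528 = -31170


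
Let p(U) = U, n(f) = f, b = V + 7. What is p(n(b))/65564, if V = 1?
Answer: 2/16391 ≈ 0.00012202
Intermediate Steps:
b = 8 (b = 1 + 7 = 8)
p(n(b))/65564 = 8/65564 = 8*(1/65564) = 2/16391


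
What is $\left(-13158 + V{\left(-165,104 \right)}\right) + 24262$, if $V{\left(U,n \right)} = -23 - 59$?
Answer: $11022$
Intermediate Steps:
$V{\left(U,n \right)} = -82$ ($V{\left(U,n \right)} = -23 - 59 = -82$)
$\left(-13158 + V{\left(-165,104 \right)}\right) + 24262 = \left(-13158 - 82\right) + 24262 = -13240 + 24262 = 11022$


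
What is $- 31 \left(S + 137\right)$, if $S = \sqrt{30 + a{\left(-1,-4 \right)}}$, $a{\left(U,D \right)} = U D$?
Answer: $-4247 - 31 \sqrt{34} \approx -4427.8$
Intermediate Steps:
$a{\left(U,D \right)} = D U$
$S = \sqrt{34}$ ($S = \sqrt{30 - -4} = \sqrt{30 + 4} = \sqrt{34} \approx 5.8309$)
$- 31 \left(S + 137\right) = - 31 \left(\sqrt{34} + 137\right) = - 31 \left(137 + \sqrt{34}\right) = -4247 - 31 \sqrt{34}$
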